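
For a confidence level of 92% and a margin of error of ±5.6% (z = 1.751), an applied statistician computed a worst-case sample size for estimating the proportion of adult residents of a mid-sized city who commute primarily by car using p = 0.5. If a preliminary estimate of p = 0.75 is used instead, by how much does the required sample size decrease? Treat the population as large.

Conservative (p = 0.5): n = 1.751² × 0.25 / 0.056² ≈ 244.42 → 245.
Using p = 0.75: p(1−p) = 0.1875, so n = 1.751² × 0.1875 / 0.056² ≈ 183.31 → 184.
Reduction: 245 − 184 = 61.

61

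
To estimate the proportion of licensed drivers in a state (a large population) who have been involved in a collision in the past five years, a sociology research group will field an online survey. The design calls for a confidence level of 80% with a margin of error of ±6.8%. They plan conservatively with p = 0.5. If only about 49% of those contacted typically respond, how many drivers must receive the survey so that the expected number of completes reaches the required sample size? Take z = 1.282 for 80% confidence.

Completed interviews needed: n₀ = 1.282² × 0.2500 / 0.068² ≈ 88.86 → 89.
At a 49% response rate, contacts needed = 89 / 0.49 ≈ 181.63 → 182.

182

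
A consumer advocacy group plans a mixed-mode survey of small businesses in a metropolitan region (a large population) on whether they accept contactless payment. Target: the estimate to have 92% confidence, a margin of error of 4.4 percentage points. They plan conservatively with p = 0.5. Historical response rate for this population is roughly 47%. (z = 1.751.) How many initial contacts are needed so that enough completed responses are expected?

843

Completed interviews needed: n₀ = 1.751² × 0.2500 / 0.044² ≈ 395.92 → 396.
At a 47% response rate, contacts needed = 396 / 0.47 ≈ 842.55 → 843.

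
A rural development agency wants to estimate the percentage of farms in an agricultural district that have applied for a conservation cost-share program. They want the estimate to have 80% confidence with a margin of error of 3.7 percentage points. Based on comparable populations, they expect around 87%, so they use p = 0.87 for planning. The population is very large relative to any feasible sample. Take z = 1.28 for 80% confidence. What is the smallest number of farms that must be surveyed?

136

With p = 0.87, p(1−p) = 0.1131.
n = z²·p(1−p)/E² = 1.28² × 0.1131 / 0.037² = 1.6384 × 0.1131 / 0.001369 ≈ 135.36.
Rounding up gives n = 136.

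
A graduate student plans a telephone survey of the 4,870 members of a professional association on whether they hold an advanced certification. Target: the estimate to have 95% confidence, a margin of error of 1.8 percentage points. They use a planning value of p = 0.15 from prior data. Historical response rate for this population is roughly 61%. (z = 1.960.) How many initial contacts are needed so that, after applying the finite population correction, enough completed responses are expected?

1892

Completed interviews needed (unadjusted): n₀ = 1.960² × 0.1275 / 0.018² ≈ 1511.74 → 1512.
FPC for N = 4,870: n = 1512 / (1 + 1511/4870) = 1512 / 1.3103 ≈ 1153.96 → 1154.
At a 61% response rate, contacts needed = 1154 / 0.61 ≈ 1891.80 → 1892.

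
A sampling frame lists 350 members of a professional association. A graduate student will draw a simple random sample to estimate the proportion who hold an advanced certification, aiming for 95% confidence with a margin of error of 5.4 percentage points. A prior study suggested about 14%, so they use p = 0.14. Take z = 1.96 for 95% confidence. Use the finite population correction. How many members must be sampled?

110

Unadjusted: n₀ = 1.96² × 0.14 × 0.86 / 0.054² ≈ 158.62, so n₀ = 159.
Finite population correction with N = 350: n = n₀ / (1 + (n₀−1)/N) = 159 / (1 + 158/350) = 159 / 1.4514 ≈ 109.55.
Rounding up, n = 110.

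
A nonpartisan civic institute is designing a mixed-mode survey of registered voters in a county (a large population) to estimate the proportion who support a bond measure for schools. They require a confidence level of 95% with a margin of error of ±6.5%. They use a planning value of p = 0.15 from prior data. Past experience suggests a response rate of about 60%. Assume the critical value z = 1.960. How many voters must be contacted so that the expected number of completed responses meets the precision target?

Completed interviews needed: n₀ = 1.960² × 0.1275 / 0.065² ≈ 115.93 → 116.
At a 60% response rate, contacts needed = 116 / 0.60 ≈ 193.33 → 194.

194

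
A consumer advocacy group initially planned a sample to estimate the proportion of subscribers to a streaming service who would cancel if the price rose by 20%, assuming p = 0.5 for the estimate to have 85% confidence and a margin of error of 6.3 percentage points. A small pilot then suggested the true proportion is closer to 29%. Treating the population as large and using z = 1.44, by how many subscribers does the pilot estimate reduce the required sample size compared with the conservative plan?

23

Conservative (p = 0.5): n = 1.44² × 0.25 / 0.063² ≈ 130.61 → 131.
Using p = 0.29: p(1−p) = 0.2059, so n = 1.44² × 0.2059 / 0.063² ≈ 107.57 → 108.
Reduction: 131 − 108 = 23.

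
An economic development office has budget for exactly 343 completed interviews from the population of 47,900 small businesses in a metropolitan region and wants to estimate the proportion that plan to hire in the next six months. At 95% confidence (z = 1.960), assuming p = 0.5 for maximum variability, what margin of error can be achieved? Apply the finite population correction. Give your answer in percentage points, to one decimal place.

5.3

Finite-population factor: (N−n)/(N−1) = (47900−343)/(47900−1) = 0.9929.
SE(p̂) = √[p(1−p)/n · (N−n)/(N−1)] = √[0.2500/343 × 0.9929] = 0.02690.
E = z × SE = 1.960 × 0.02690 = 0.05273 ≈ 5.3 percentage points.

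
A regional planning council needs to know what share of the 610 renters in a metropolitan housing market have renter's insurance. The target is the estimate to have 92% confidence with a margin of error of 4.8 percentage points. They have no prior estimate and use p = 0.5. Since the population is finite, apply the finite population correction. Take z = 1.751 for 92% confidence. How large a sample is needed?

Unadjusted: n₀ = 1.751² × 0.50 × 0.50 / 0.048² ≈ 332.68, so n₀ = 333.
Finite population correction with N = 610: n = n₀ / (1 + (n₀−1)/N) = 333 / (1 + 332/610) = 333 / 1.5443 ≈ 215.64.
Rounding up, n = 216.

216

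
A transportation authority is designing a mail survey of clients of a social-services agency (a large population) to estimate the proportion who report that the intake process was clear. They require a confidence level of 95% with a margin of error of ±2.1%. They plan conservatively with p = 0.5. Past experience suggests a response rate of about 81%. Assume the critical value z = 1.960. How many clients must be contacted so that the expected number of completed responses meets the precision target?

2689

Completed interviews needed: n₀ = 1.960² × 0.2500 / 0.021² ≈ 2177.78 → 2178.
At an 81% response rate, contacts needed = 2178 / 0.81 ≈ 2688.89 → 2689.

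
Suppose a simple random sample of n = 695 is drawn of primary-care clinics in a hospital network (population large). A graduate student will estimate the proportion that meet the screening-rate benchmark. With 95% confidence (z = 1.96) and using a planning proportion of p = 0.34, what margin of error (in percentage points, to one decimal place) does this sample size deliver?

SE(p̂) = √[p(1−p)/n] = √[0.2244/695] = 0.01797.
E = z × SE = 1.96 × 0.01797 = 0.03522, or 3.5 percentage points.

3.5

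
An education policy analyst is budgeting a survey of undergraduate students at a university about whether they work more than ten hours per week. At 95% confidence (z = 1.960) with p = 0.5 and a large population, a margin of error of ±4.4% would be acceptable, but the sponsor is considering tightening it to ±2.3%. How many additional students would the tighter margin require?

1319

At ±4.4%: n = 1.960² × 0.2500 / 0.044² ≈ 496.07 → 497.
At ±2.3%: n = 1.960² × 0.2500 / 0.023² ≈ 1815.50 → 1816.
Additional respondents: 1816 − 497 = 1319.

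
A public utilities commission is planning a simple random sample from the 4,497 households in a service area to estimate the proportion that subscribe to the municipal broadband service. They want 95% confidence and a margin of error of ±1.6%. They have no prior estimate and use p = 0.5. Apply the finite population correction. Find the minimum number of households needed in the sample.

For 95% confidence, z = 1.960.
Unadjusted: n₀ = 1.960² × 0.50 × 0.50 / 0.016² ≈ 3751.56, so n₀ = 3752.
Finite population correction with N = 4,497: n = n₀ / (1 + (n₀−1)/N) = 3752 / (1 + 3751/4497) = 3752 / 1.8341 ≈ 2045.68.
Rounding up, n = 2046.

2046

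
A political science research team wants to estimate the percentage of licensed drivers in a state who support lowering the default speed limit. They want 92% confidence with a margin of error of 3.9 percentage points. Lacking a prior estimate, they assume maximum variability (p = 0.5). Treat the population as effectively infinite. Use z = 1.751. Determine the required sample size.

With p = 0.5, p(1−p) = 0.25.
n = z²·p(1−p)/E² = 1.751² × 0.2500 / 0.039² = 3.0660 × 0.2500 / 0.001521 ≈ 503.94.
Rounding up gives n = 504.

504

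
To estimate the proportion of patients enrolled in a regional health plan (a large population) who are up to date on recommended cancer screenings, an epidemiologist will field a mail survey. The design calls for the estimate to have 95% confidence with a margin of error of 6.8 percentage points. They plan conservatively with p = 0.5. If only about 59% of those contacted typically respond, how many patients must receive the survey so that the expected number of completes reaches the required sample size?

353

For 95% confidence, z = 1.960.
Completed interviews needed: n₀ = 1.960² × 0.2500 / 0.068² ≈ 207.70 → 208.
At a 59% response rate, contacts needed = 208 / 0.59 ≈ 352.54 → 353.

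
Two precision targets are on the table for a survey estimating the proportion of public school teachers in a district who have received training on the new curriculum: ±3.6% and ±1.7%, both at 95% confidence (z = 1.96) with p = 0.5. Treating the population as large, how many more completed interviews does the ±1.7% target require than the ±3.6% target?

2582

At ±3.6%: n = 1.96² × 0.2500 / 0.036² ≈ 741.05 → 742.
At ±1.7%: n = 1.96² × 0.2500 / 0.017² ≈ 3323.18 → 3324.
Additional respondents: 3324 − 742 = 2582.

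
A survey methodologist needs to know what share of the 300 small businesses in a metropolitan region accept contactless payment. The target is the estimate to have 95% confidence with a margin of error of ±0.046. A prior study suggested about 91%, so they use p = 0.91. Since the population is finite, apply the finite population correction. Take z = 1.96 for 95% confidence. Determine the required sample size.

Unadjusted: n₀ = 1.96² × 0.91 × 0.09 / 0.046² ≈ 148.69, so n₀ = 149.
Finite population correction with N = 300: n = n₀ / (1 + (n₀−1)/N) = 149 / (1 + 148/300) = 149 / 1.4933 ≈ 99.78.
Rounding up, n = 100.

100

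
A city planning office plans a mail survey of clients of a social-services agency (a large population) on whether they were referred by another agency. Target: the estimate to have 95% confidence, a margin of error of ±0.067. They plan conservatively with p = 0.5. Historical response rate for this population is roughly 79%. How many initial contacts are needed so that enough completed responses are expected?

For 95% confidence, z = 1.96.
Completed interviews needed: n₀ = 1.96² × 0.2500 / 0.067² ≈ 213.95 → 214.
At a 79% response rate, contacts needed = 214 / 0.79 ≈ 270.89 → 271.

271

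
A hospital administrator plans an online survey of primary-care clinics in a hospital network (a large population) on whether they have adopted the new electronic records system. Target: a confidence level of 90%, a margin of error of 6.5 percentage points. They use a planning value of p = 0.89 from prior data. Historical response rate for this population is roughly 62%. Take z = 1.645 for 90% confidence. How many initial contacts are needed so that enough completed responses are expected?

102

Completed interviews needed: n₀ = 1.645² × 0.0979 / 0.065² ≈ 62.70 → 63.
At a 62% response rate, contacts needed = 63 / 0.62 ≈ 101.61 → 102.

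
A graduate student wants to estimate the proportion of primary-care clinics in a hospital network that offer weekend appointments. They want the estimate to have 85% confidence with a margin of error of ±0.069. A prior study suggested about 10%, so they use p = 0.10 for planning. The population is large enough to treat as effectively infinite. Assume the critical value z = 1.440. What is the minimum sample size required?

40

With p = 0.10, p(1−p) = 0.0900.
n = z²·p(1−p)/E² = 1.440² × 0.0900 / 0.069² = 2.0736 × 0.0900 / 0.004761 ≈ 39.20.
Rounding up gives n = 40.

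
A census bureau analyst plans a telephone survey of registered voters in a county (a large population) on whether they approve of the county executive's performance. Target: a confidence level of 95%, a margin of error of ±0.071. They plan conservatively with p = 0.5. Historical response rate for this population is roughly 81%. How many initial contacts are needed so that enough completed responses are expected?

236

For 95% confidence, z = 1.960.
Completed interviews needed: n₀ = 1.960² × 0.2500 / 0.071² ≈ 190.52 → 191.
At an 81% response rate, contacts needed = 191 / 0.81 ≈ 235.80 → 236.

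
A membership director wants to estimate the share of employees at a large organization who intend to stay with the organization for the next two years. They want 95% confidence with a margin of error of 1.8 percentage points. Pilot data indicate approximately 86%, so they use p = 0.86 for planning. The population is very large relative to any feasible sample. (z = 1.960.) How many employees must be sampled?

1428

With p = 0.86, p(1−p) = 0.1204.
n = z²·p(1−p)/E² = 1.960² × 0.1204 / 0.018² = 3.8416 × 0.1204 / 0.000324 ≈ 1427.56.
Rounding up gives n = 1428.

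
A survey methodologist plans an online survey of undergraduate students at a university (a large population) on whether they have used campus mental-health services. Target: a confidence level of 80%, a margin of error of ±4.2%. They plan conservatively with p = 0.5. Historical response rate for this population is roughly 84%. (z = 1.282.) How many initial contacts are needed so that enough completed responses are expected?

Completed interviews needed: n₀ = 1.282² × 0.2500 / 0.042² ≈ 232.93 → 233.
At an 84% response rate, contacts needed = 233 / 0.84 ≈ 277.38 → 278.

278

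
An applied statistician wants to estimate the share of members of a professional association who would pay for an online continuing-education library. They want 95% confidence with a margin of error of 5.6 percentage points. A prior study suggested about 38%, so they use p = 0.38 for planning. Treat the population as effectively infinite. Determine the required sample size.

For 95% confidence, z = 1.960.
With p = 0.38, p(1−p) = 0.2356.
n = z²·p(1−p)/E² = 1.960² × 0.2356 / 0.056² = 3.8416 × 0.2356 / 0.003136 ≈ 288.61.
Rounding up gives n = 289.

289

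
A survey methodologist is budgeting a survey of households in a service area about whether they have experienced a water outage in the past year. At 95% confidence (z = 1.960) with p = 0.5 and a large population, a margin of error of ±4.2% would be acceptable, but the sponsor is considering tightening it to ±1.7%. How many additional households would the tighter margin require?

2779

At ±4.2%: n = 1.960² × 0.2500 / 0.042² ≈ 544.44 → 545.
At ±1.7%: n = 1.960² × 0.2500 / 0.017² ≈ 3323.18 → 3324.
Additional respondents: 3324 − 545 = 2779.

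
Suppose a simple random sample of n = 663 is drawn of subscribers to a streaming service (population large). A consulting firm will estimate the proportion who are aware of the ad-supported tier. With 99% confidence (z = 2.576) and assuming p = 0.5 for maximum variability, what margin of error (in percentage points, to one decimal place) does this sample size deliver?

SE(p̂) = √[p(1−p)/n] = √[0.2500/663] = 0.01942.
E = z × SE = 2.576 × 0.01942 = 0.05002, or 5.0 percentage points.

5.0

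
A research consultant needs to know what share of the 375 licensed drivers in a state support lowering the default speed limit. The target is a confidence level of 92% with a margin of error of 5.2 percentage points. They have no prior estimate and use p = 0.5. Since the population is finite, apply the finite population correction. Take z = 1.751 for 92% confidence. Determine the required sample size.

162

Unadjusted: n₀ = 1.751² × 0.50 × 0.50 / 0.052² ≈ 283.47, so n₀ = 284.
Finite population correction with N = 375: n = n₀ / (1 + (n₀−1)/N) = 284 / (1 + 283/375) = 284 / 1.7547 ≈ 161.85.
Rounding up, n = 162.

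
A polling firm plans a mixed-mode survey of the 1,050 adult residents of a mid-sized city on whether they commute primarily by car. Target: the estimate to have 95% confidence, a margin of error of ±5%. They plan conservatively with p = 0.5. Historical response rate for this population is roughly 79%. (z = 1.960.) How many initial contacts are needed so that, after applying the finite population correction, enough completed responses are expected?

357

Completed interviews needed (unadjusted): n₀ = 1.960² × 0.2500 / 0.050² ≈ 384.16 → 385.
FPC for N = 1,050: n = 385 / (1 + 384/1050) = 385 / 1.3657 ≈ 281.90 → 282.
At a 79% response rate, contacts needed = 282 / 0.79 ≈ 356.96 → 357.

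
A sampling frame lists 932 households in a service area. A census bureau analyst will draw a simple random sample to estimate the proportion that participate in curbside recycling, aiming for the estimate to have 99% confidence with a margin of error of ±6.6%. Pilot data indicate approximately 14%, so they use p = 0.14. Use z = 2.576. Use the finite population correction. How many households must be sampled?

154

Unadjusted: n₀ = 2.576² × 0.14 × 0.86 / 0.066² ≈ 183.41, so n₀ = 184.
Finite population correction with N = 932: n = n₀ / (1 + (n₀−1)/N) = 184 / (1 + 183/932) = 184 / 1.1964 ≈ 153.80.
Rounding up, n = 154.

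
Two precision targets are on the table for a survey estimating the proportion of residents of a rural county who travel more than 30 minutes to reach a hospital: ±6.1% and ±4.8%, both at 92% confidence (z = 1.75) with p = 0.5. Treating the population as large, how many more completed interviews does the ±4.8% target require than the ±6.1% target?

127

At ±6.1%: n = 1.75² × 0.2500 / 0.061² ≈ 205.76 → 206.
At ±4.8%: n = 1.75² × 0.2500 / 0.048² ≈ 332.30 → 333.
Additional respondents: 333 − 206 = 127.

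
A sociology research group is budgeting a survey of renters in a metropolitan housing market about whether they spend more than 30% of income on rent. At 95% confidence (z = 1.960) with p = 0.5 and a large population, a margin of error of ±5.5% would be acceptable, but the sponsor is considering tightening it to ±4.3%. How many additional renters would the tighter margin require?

202

At ±5.5%: n = 1.960² × 0.2500 / 0.055² ≈ 317.49 → 318.
At ±4.3%: n = 1.960² × 0.2500 / 0.043² ≈ 519.42 → 520.
Additional respondents: 520 − 318 = 202.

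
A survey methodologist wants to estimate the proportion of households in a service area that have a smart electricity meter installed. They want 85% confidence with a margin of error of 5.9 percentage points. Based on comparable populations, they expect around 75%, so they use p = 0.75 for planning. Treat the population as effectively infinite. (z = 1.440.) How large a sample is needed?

112

With p = 0.75, p(1−p) = 0.1875.
n = z²·p(1−p)/E² = 1.440² × 0.1875 / 0.059² = 2.0736 × 0.1875 / 0.003481 ≈ 111.69.
Rounding up gives n = 112.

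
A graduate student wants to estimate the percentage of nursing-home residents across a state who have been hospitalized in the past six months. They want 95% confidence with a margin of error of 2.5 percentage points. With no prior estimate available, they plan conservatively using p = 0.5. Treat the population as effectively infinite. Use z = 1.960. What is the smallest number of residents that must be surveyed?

With p = 0.5, p(1−p) = 0.25.
n = z²·p(1−p)/E² = 1.960² × 0.2500 / 0.025² = 3.8416 × 0.2500 / 0.000625 ≈ 1536.64.
Rounding up gives n = 1537.

1537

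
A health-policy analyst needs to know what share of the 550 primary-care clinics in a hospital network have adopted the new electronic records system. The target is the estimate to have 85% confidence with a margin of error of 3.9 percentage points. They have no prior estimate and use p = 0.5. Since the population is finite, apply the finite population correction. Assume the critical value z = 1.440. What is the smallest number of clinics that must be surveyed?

Unadjusted: n₀ = 1.440² × 0.50 × 0.50 / 0.039² ≈ 340.83, so n₀ = 341.
Finite population correction with N = 550: n = n₀ / (1 + (n₀−1)/N) = 341 / (1 + 340/550) = 341 / 1.6182 ≈ 210.73.
Rounding up, n = 211.

211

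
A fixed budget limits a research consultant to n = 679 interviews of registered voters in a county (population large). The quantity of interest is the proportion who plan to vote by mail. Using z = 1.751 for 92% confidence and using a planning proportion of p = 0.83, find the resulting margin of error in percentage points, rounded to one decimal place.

SE(p̂) = √[p(1−p)/n] = √[0.1411/679] = 0.01442.
E = z × SE = 1.751 × 0.01442 = 0.02524, or 2.5 percentage points.

2.5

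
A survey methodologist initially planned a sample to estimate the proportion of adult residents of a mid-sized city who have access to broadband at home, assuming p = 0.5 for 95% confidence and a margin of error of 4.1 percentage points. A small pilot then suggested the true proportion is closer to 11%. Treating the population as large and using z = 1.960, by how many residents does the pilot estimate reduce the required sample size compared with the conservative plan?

Conservative (p = 0.5): n = 1.960² × 0.25 / 0.041² ≈ 571.33 → 572.
Using p = 0.11: p(1−p) = 0.0979, so n = 1.960² × 0.0979 / 0.041² ≈ 223.73 → 224.
Reduction: 572 − 224 = 348.

348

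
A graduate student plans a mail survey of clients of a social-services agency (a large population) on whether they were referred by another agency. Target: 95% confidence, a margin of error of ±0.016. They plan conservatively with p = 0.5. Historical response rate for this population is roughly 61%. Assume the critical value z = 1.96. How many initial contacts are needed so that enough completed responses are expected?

Completed interviews needed: n₀ = 1.96² × 0.2500 / 0.016² ≈ 3751.56 → 3752.
At a 61% response rate, contacts needed = 3752 / 0.61 ≈ 6150.82 → 6151.

6151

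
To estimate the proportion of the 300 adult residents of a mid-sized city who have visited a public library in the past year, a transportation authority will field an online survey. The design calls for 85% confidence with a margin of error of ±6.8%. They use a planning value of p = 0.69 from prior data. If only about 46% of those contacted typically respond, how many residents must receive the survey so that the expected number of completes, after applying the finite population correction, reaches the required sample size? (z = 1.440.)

159

Completed interviews needed (unadjusted): n₀ = 1.440² × 0.2139 / 0.068² ≈ 95.92 → 96.
FPC for N = 300: n = 96 / (1 + 95/300) = 96 / 1.3167 ≈ 72.91 → 73.
At a 46% response rate, contacts needed = 73 / 0.46 ≈ 158.70 → 159.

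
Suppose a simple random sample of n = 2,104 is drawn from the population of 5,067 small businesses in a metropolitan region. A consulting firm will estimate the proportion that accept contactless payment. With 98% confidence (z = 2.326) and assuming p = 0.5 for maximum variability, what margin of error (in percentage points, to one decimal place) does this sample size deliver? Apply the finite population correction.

1.9

Finite-population factor: (N−n)/(N−1) = (5067−2104)/(5067−1) = 0.5849.
SE(p̂) = √[p(1−p)/n · (N−n)/(N−1)] = √[0.2500/2104 × 0.5849] = 0.00834.
E = z × SE = 2.326 × 0.00834 = 0.01939 ≈ 1.9 percentage points.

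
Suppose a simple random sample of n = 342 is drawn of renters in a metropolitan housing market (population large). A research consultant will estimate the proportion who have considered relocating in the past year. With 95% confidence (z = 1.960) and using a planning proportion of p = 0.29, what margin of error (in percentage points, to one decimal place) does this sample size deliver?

SE(p̂) = √[p(1−p)/n] = √[0.2059/342] = 0.02454.
E = z × SE = 1.960 × 0.02454 = 0.04809, or 4.8 percentage points.

4.8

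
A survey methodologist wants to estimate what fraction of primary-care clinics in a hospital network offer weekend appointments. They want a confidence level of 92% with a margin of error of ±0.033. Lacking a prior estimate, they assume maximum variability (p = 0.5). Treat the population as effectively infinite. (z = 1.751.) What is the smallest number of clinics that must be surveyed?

With p = 0.5, p(1−p) = 0.25.
n = z²·p(1−p)/E² = 1.751² × 0.2500 / 0.033² = 3.0660 × 0.2500 / 0.001089 ≈ 703.86.
Rounding up gives n = 704.

704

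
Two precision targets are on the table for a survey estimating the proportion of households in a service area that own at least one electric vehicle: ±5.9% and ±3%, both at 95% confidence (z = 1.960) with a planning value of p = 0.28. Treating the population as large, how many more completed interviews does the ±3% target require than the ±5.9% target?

At ±5.9%: n = 1.960² × 0.2016 / 0.059² ≈ 222.48 → 223.
At ±3%: n = 1.960² × 0.2016 / 0.030² ≈ 860.52 → 861.
Additional respondents: 861 − 223 = 638.

638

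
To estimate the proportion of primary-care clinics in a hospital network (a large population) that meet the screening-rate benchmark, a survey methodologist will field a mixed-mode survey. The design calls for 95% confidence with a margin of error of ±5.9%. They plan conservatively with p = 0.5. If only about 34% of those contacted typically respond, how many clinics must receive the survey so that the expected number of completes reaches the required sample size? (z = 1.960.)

812

Completed interviews needed: n₀ = 1.960² × 0.2500 / 0.059² ≈ 275.90 → 276.
At a 34% response rate, contacts needed = 276 / 0.34 ≈ 811.76 → 812.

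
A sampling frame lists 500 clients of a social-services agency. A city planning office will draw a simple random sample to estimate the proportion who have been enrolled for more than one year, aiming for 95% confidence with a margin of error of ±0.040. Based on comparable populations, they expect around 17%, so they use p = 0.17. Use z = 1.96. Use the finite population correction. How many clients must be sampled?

203

Unadjusted: n₀ = 1.96² × 0.17 × 0.83 / 0.040² ≈ 338.78, so n₀ = 339.
Finite population correction with N = 500: n = n₀ / (1 + (n₀−1)/N) = 339 / (1 + 338/500) = 339 / 1.6760 ≈ 202.27.
Rounding up, n = 203.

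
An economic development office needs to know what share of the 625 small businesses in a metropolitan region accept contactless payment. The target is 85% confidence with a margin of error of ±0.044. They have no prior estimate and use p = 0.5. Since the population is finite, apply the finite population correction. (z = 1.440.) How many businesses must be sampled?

188

Unadjusted: n₀ = 1.440² × 0.50 × 0.50 / 0.044² ≈ 267.77, so n₀ = 268.
Finite population correction with N = 625: n = n₀ / (1 + (n₀−1)/N) = 268 / (1 + 267/625) = 268 / 1.4272 ≈ 187.78.
Rounding up, n = 188.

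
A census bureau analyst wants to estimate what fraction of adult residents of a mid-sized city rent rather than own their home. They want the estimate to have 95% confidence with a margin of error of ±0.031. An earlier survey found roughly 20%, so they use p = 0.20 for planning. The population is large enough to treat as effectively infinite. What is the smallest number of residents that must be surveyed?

For 95% confidence, z = 1.960.
With p = 0.20, p(1−p) = 0.1600.
n = z²·p(1−p)/E² = 1.960² × 0.1600 / 0.031² = 3.8416 × 0.1600 / 0.000961 ≈ 639.60.
Rounding up gives n = 640.

640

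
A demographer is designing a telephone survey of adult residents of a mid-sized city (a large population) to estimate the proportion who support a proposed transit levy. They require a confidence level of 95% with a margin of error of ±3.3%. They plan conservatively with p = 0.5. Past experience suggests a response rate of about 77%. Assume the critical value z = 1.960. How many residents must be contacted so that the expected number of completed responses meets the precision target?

Completed interviews needed: n₀ = 1.960² × 0.2500 / 0.033² ≈ 881.91 → 882.
At a 77% response rate, contacts needed = 882 / 0.77 ≈ 1145.45 → 1146.

1146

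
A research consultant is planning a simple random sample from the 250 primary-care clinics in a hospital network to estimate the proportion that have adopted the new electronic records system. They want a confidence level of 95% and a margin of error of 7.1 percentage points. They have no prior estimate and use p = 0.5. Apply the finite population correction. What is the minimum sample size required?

For 95% confidence, z = 1.96.
Unadjusted: n₀ = 1.96² × 0.50 × 0.50 / 0.071² ≈ 190.52, so n₀ = 191.
Finite population correction with N = 250: n = n₀ / (1 + (n₀−1)/N) = 191 / (1 + 190/250) = 191 / 1.7600 ≈ 108.52.
Rounding up, n = 109.

109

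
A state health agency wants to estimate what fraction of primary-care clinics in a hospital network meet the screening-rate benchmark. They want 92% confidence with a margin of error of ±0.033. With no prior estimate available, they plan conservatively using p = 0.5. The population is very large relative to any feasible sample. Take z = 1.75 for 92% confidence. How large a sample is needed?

704

With p = 0.5, p(1−p) = 0.25.
n = z²·p(1−p)/E² = 1.75² × 0.2500 / 0.033² = 3.0625 × 0.2500 / 0.001089 ≈ 703.05.
Rounding up gives n = 704.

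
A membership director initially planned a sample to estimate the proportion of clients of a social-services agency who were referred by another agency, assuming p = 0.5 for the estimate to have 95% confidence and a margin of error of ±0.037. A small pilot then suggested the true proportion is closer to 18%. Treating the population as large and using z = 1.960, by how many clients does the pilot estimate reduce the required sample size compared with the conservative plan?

Conservative (p = 0.5): n = 1.960² × 0.25 / 0.037² ≈ 701.53 → 702.
Using p = 0.18: p(1−p) = 0.1476, so n = 1.960² × 0.1476 / 0.037² ≈ 414.19 → 415.
Reduction: 702 − 415 = 287.

287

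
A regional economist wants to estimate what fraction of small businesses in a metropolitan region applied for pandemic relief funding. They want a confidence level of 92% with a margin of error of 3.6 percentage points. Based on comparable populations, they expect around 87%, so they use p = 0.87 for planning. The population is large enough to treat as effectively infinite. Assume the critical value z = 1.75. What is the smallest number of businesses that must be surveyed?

268

With p = 0.87, p(1−p) = 0.1131.
n = z²·p(1−p)/E² = 1.75² × 0.1131 / 0.036² = 3.0625 × 0.1131 / 0.001296 ≈ 267.26.
Rounding up gives n = 268.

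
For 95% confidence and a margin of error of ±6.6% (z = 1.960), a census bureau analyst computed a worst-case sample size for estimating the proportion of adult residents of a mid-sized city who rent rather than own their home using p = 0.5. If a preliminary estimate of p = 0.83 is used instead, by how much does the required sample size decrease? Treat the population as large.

Conservative (p = 0.5): n = 1.960² × 0.25 / 0.066² ≈ 220.48 → 221.
Using p = 0.83: p(1−p) = 0.1411, so n = 1.960² × 0.1411 / 0.066² ≈ 124.44 → 125.
Reduction: 221 − 125 = 96.

96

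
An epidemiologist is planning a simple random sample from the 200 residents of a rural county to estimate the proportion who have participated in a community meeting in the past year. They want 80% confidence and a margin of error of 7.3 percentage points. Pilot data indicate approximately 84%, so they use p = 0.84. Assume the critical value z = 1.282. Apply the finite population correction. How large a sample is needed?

Unadjusted: n₀ = 1.282² × 0.84 × 0.16 / 0.073² ≈ 41.45, so n₀ = 42.
Finite population correction with N = 200: n = n₀ / (1 + (n₀−1)/N) = 42 / (1 + 41/200) = 42 / 1.2050 ≈ 34.85.
Rounding up, n = 35.

35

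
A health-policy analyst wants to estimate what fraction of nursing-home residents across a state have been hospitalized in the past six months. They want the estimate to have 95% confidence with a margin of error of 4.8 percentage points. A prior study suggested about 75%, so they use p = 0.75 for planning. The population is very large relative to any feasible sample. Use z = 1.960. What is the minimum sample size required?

313

With p = 0.75, p(1−p) = 0.1875.
n = z²·p(1−p)/E² = 1.960² × 0.1875 / 0.048² = 3.8416 × 0.1875 / 0.002304 ≈ 312.63.
Rounding up gives n = 313.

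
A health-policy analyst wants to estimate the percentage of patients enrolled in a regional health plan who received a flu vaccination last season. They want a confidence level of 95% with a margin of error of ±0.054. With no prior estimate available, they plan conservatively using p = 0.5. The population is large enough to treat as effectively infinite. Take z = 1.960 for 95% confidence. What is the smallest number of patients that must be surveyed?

With p = 0.5, p(1−p) = 0.25.
n = z²·p(1−p)/E² = 1.960² × 0.2500 / 0.054² = 3.8416 × 0.2500 / 0.002916 ≈ 329.36.
Rounding up gives n = 330.

330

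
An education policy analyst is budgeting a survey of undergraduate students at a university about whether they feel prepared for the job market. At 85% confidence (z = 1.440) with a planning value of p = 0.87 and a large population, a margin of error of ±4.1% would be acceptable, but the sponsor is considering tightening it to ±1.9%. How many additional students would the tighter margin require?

At ±4.1%: n = 1.440² × 0.1131 / 0.041² ≈ 139.51 → 140.
At ±1.9%: n = 1.440² × 0.1131 / 0.019² ≈ 649.65 → 650.
Additional respondents: 650 − 140 = 510.

510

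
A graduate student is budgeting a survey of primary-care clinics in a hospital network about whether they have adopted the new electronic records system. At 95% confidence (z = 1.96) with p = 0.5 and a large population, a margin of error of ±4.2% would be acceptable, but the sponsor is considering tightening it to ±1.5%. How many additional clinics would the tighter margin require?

At ±4.2%: n = 1.96² × 0.2500 / 0.042² ≈ 544.44 → 545.
At ±1.5%: n = 1.96² × 0.2500 / 0.015² ≈ 4268.44 → 4269.
Additional respondents: 4269 − 545 = 3724.

3724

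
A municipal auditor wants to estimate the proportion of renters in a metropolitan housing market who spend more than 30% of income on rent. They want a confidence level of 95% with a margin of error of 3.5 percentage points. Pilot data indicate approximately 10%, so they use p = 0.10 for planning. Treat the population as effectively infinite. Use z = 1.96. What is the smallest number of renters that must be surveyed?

283

With p = 0.10, p(1−p) = 0.0900.
n = z²·p(1−p)/E² = 1.96² × 0.0900 / 0.035² = 3.8416 × 0.0900 / 0.001225 ≈ 282.24.
Rounding up gives n = 283.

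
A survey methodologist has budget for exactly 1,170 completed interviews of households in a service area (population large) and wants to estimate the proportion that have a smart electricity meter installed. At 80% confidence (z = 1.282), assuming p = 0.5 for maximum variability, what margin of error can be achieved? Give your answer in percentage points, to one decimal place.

1.9

SE(p̂) = √[p(1−p)/n] = √[0.2500/1170] = 0.01462.
E = z × SE = 1.282 × 0.01462 = 0.01874, or 1.9 percentage points.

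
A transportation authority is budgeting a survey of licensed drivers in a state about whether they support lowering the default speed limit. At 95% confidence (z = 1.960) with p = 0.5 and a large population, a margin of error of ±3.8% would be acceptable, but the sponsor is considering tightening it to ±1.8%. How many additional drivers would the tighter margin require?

2299

At ±3.8%: n = 1.960² × 0.2500 / 0.038² ≈ 665.10 → 666.
At ±1.8%: n = 1.960² × 0.2500 / 0.018² ≈ 2964.20 → 2965.
Additional respondents: 2965 − 666 = 2299.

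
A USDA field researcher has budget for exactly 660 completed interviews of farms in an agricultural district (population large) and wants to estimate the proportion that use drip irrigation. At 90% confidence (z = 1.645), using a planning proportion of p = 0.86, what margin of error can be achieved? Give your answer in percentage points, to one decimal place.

2.2

SE(p̂) = √[p(1−p)/n] = √[0.1204/660] = 0.01351.
E = z × SE = 1.645 × 0.01351 = 0.02222, or 2.2 percentage points.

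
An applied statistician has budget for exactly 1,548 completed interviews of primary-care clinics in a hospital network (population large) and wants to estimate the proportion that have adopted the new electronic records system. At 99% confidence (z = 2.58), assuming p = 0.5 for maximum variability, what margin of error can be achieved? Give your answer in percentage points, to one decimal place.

3.3

SE(p̂) = √[p(1−p)/n] = √[0.2500/1548] = 0.01271.
E = z × SE = 2.58 × 0.01271 = 0.03279, or 3.3 percentage points.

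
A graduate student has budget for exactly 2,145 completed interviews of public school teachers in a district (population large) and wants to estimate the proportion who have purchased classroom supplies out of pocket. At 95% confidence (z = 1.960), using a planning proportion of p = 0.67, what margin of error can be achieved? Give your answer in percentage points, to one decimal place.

2.0

SE(p̂) = √[p(1−p)/n] = √[0.2211/2145] = 0.01015.
E = z × SE = 1.960 × 0.01015 = 0.01990, or 2.0 percentage points.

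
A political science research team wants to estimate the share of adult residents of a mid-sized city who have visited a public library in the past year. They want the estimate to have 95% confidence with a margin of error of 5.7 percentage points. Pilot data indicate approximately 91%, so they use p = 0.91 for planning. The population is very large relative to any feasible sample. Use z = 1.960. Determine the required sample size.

97

With p = 0.91, p(1−p) = 0.0819.
n = z²·p(1−p)/E² = 1.960² × 0.0819 / 0.057² = 3.8416 × 0.0819 / 0.003249 ≈ 96.84.
Rounding up gives n = 97.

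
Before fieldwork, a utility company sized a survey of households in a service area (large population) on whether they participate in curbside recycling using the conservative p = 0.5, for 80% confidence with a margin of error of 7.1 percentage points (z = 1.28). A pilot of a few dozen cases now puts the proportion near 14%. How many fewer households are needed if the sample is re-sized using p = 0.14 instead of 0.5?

42

Conservative (p = 0.5): n = 1.28² × 0.25 / 0.071² ≈ 81.25 → 82.
Using p = 0.14: p(1−p) = 0.1204, so n = 1.28² × 0.1204 / 0.071² ≈ 39.13 → 40.
Reduction: 82 − 40 = 42.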